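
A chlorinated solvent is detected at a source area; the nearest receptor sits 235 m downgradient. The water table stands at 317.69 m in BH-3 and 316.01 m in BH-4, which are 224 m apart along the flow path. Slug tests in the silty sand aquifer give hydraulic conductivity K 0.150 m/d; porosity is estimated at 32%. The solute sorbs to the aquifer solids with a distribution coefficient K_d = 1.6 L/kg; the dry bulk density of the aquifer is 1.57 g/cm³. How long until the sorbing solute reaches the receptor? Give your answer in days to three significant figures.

592000 days

Hydraulic gradient i = (317.69 − 316.01) / 224 = 1.68 / 224 = 0.007500
q = Ki = 0.150 × 0.007500 = 0.001125 m/d
Seepage velocity v = q / n = 0.001125 / 0.32 = 0.003516 m/d
Retardation R = 1 + ρ_b·K_d/n = 1 + 1.57×1.6/0.32 = 8.850
Contaminant velocity v_c = v/R = 0.003516/8.850 = 3.972e-4 m/d
t = L/v_c = 235/3.972e-4 = 591600 d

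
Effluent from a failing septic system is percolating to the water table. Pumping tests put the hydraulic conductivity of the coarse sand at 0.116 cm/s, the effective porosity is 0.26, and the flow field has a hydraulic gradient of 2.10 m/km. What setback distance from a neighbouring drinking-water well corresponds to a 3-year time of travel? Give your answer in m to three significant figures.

886 m

K = 0.116 cm/s × 864 = 100.2 m/d
Specific discharge q = 100.2 × 0.0021 = 0.2105 m/d
Seepage velocity v = q / n = 0.2105 / 0.26 = 0.8095 m/d
T = 3 yr × 365 = 1095 d
L = v × T = 0.8095 × 1095 = 886.4 m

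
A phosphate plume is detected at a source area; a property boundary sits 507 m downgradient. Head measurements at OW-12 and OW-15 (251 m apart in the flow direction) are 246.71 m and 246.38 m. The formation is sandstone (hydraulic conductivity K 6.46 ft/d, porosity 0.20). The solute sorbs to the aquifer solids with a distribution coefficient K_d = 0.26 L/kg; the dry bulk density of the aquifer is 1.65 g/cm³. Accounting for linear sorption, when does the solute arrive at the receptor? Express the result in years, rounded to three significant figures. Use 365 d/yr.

338 years

Hydraulic gradient i = (246.71 − 246.38) / 251 = 0.33 / 251 = 0.001315
K = 6.46 ft/d × 0.3048 = 1.969 m/d
Darcy flux q = K·i = 1.969 × 0.001315 = 0.002589 m/d
Average linear velocity = 0.002589 / 0.20 = 0.01294 m/d
Retardation R = 1 + ρ_b·K_d/n = 1 + 1.65×0.26/0.20 = 3.145
Contaminant velocity v_c = v/R = 0.01294/3.145 = 0.004116 m/d
t = L/v_c = 507/0.004116 = 123200 d
   = 123200/365 = 338 yr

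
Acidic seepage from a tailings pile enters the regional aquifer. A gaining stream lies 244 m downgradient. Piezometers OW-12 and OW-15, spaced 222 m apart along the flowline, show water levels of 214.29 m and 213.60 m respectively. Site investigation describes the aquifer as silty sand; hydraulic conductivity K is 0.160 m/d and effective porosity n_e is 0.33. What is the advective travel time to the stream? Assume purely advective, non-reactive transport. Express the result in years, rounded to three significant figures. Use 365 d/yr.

444 years

Hydraulic gradient i = (214.29 − 213.60) / 222 = 0.69 / 222 = 0.003108
Darcy flux q = K·i = 0.160 × 0.003108 = 4.973e-4 m/d
v_s = q/n_e = 4.973e-4/0.33 = 0.001507 m/d
t = L / v = 244 / 0.001507 = 161900 d
   = 161900 / 365 = 444 yr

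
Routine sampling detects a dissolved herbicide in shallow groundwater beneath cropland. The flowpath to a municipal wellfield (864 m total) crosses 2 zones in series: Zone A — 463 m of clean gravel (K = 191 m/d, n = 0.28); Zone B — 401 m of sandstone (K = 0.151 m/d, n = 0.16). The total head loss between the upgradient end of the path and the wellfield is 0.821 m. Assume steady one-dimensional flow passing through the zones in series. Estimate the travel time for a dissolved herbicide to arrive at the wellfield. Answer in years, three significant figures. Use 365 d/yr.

1720 years

Continuity: the same q passes through each zone, so ΔH = q·Σ(L_j/K_j) — the zones act as resistances in series.
Σ(L/K) = 463/191 + 401/0.151 = 2.424 + 2656 = 2658 d
q = ΔH / Σ(L/K) = 0.821 / 2658 = 3.089e-4 m/d (same in every zone)
Zone A: v = q/n = 3.089e-4/0.28 = 0.001103 m/d → t_A = 463/0.001103 = 419700 d
Zone B: v = q/n = 3.089e-4/0.16 = 0.001930 m/d → t_B = 401/0.001930 = 207700 d
Total t = 419700 + 207700 = 627400 d
   = 627400 / 365 = 1720 yr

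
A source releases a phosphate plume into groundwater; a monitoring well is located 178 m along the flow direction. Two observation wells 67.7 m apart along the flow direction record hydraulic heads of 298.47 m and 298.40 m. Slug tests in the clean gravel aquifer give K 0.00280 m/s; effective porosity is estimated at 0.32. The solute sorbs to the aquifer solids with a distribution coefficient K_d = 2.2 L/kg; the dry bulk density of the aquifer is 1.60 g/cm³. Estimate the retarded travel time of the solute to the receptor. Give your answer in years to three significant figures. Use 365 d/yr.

7.49 years

Hydraulic gradient i = (298.47 − 298.40) / 67.7 = 0.07 / 67.7 = 0.001034
K = 0.00280 m/s × 86400 s/d = 241.9 m/d
Specific discharge q = 241.9 × 0.001034 = 0.2501 m/d
v_s = q/n_e = 0.2501/0.32 = 0.7817 m/d
Retardation R = 1 + ρ_b·K_d/n = 1 + 1.60×2.2/0.32 = 12.00
Contaminant velocity v_c = v/R = 0.7817/12.00 = 0.06514 m/d
t = L/v_c = 178/0.06514 = 2733 d
   = 2733/365 = 7.49 yr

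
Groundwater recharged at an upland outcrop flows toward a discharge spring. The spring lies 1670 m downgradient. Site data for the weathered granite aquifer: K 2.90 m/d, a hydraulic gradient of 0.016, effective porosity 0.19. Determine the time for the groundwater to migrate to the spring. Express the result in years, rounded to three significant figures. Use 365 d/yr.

q = Ki = 2.90 × 0.016 = 0.04640 m/d
Average linear velocity = 0.04640 / 0.19 = 0.2442 m/d
t = L / v = 1670 / 0.2442 = 6838 d
   = 6838 / 365 = 18.7 yr

18.7 years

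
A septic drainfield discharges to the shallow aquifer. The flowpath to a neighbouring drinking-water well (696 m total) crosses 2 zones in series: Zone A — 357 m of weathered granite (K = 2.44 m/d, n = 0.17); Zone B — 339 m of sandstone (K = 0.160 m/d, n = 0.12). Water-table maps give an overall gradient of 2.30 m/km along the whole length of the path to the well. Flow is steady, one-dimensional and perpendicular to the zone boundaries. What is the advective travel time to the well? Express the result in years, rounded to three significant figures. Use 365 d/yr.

Steady 1-D flow in series ⇒ the Darcy flux q is identical in every zone and the zone head losses add (resistances L/K in series).
Σ(L/K) = 357/2.44 + 339/0.160 = 146.3 + 2119 = 2265 d
K_eq = L_total / Σ(L/K) = 696 / 2265 = 0.3073 m/d
q = K_eq · i = 0.3073 × 0.0023 = 7.067e-4 m/d (same in every zone)
Zone A: v = q/n = 7.067e-4/0.17 = 0.004157 m/d → t_A = 357/0.004157 = 85870 d
Zone B: v = q/n = 7.067e-4/0.12 = 0.005889 m/d → t_B = 339/0.005889 = 57560 d
Total t = 85870 + 57560 = 143400 d
   = 143400 / 365 = 393 yr

393 years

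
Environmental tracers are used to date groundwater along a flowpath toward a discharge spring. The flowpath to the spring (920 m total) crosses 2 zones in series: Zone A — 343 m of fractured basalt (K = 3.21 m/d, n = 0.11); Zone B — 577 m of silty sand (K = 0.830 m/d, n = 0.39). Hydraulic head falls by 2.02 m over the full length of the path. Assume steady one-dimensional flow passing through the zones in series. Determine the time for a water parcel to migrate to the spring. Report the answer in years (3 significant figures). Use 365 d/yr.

Continuity: the same q passes through each zone, so ΔH = q·Σ(L_j/K_j) — the zones act as resistances in series.
Σ(L/K) = 343/3.21 + 577/0.830 = 106.9 + 695.2 = 802.0 d
q = ΔH / Σ(L/K) = 2.02 / 802.0 = 0.002519 m/d (same in every zone)
Zone A: v = q/n = 0.002519/0.11 = 0.02290 m/d → t_A = 343/0.02290 = 14980 d
Zone B: v = q/n = 0.002519/0.39 = 0.006458 m/d → t_B = 577/0.006458 = 89350 d
Total t = 14980 + 89350 = 104300 d
   = 104300 / 365 = 286 yr

286 years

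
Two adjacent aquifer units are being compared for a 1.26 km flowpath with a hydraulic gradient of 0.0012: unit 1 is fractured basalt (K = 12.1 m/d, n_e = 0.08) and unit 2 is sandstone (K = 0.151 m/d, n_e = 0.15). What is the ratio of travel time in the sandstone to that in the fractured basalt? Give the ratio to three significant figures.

150

Unit 1 (fractured basalt): v = 12.1×0.0012/0.08 = 0.1815 m/d, t = 1260/0.1815 = 6942 d
Unit 2 (sandstone): v = 0.151×0.0012/0.15 = 0.001208 m/d, t = 1260/0.001208 = 1.043e6 d
t(sandstone) / t(fractured basalt) = 1.043e6/6942 = 150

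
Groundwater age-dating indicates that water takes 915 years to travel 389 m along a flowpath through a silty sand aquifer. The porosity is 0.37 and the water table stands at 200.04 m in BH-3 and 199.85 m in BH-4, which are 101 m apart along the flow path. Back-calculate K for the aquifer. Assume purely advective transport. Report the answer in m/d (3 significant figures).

0.229 m/d

Hydraulic gradient i = (200.04 − 199.85) / 101 = 0.19 / 101 = 0.001881
t = 915 years = 334000 d
v = L / t = 389 / 334000 = 0.001165 m/d
K = v · n / i = 0.001165 × 0.37 / 0.001881 = 0.229 m/d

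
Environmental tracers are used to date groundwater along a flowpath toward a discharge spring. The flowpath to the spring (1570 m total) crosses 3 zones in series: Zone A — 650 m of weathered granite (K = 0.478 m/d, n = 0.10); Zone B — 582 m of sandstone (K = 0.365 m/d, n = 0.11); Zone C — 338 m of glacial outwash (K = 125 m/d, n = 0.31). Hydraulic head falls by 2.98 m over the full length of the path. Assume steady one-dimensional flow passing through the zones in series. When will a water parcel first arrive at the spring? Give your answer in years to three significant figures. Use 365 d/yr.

636 years

Continuity: the same q passes through each zone, so ΔH = q·Σ(L_j/K_j) — the zones act as resistances in series.
Σ(L/K) = 650/0.478 + 582/0.365 + 338/125 = 1360 + 1595 + 2.704 = 2957 d
q = ΔH / Σ(L/K) = 2.98 / 2957 = 0.001008 m/d (same in every zone)
Zone A: v = q/n = 0.001008/0.10 = 0.01008 m/d → t_A = 650/0.01008 = 64500 d
Zone B: v = q/n = 0.001008/0.11 = 0.009161 m/d → t_B = 582/0.009161 = 63530 d
Zone C: v = q/n = 0.001008/0.31 = 0.003251 m/d → t_C = 338/0.003251 = 104000 d
Total t = 64500 + 63530 + 104000 = 232000 d
   = 232000 / 365 = 636 yr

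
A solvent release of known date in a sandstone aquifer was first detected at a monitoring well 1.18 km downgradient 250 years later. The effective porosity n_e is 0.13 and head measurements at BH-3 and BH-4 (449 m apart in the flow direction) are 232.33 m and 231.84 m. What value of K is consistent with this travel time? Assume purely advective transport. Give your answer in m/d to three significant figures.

1.54 m/d

Hydraulic gradient i = (232.33 − 231.84) / 449 = 0.49 / 449 = 0.001091
t = 250 years = 91250 d
L = 1.18 km = 1180 m
v = L / t = 1180 / 91250 = 0.01293 m/d
K = v · n / i = 0.01293 × 0.13 / 0.001091 = 1.54 m/d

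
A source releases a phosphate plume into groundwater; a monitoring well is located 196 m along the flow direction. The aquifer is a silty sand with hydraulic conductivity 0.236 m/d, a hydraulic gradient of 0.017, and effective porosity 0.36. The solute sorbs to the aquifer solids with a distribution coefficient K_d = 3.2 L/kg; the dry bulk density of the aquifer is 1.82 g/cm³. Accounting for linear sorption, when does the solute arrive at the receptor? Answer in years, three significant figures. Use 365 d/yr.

828 years

Darcy flux q = K·i = 0.236 × 0.017 = 0.004012 m/d
Seepage velocity v = q / n = 0.004012 / 0.36 = 0.01114 m/d
Retardation R = 1 + ρ_b·K_d/n = 1 + 1.82×3.2/0.36 = 17.18
Contaminant velocity v_c = v/R = 0.01114/17.18 = 6.488e-4 m/d
t = L/v_c = 196/6.488e-4 = 302100 d
   = 302100/365 = 828 yr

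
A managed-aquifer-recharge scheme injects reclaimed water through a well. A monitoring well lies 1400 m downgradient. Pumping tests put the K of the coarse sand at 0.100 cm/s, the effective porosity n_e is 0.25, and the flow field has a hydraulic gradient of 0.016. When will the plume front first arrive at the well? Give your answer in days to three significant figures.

K = 0.100 cm/s × 864 = 86.40 m/d
Darcy flux q = K·i = 86.40 × 0.016 = 1.382 m/d
v_s = q/n_e = 1.382/0.25 = 5.530 m/d
t = L / v = 1400 / 5.530 = 253.2 d

253 days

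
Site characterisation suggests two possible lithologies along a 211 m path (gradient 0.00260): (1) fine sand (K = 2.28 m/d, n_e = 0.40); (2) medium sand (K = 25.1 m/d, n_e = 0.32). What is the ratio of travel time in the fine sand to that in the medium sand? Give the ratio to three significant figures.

Unit 1 (fine sand): v = 2.28×0.0026/0.40 = 0.01482 m/d, t = 211/0.01482 = 14240 d
Unit 2 (medium sand): v = 25.1×0.0026/0.32 = 0.2039 m/d, t = 211/0.2039 = 1035 d
t(fine sand) / t(medium sand) = 14240/1035 = 13.8

13.8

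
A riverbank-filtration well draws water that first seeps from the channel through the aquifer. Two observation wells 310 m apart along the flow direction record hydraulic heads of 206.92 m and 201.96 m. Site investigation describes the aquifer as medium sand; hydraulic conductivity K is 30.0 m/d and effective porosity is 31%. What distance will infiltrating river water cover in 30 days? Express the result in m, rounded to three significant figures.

46.5 m

Hydraulic gradient i = (206.92 − 201.96) / 310 = 4.96 / 310 = 0.01600
Darcy flux q = K·i = 30.0 × 0.01600 = 0.4800 m/d
Seepage velocity v = q / n = 0.4800 / 0.31 = 1.548 m/d
L = v × T = 1.548 × 30 = 46.45 m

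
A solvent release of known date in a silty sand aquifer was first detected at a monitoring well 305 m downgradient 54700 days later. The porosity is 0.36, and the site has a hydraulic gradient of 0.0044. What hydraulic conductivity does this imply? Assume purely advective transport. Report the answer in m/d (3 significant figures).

0.456 m/d

v = L / t = 305 / 54700 = 0.005576 m/d
K = v · n / i = 0.005576 × 0.36 / 0.0044 = 0.456 m/d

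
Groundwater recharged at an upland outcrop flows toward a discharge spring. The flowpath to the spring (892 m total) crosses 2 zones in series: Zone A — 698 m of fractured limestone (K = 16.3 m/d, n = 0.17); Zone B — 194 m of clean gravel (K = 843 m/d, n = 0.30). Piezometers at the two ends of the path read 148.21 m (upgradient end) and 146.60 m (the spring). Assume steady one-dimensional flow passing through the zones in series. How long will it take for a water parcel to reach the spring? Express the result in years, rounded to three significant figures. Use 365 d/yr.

13.0 years

Total head drop ΔH = 148.21 − 146.60 = 1.61 m
Continuity: the same q passes through each zone, so ΔH = q·Σ(L_j/K_j) — the zones act as resistances in series.
Σ(L/K) = 698/16.3 + 194/843 = 42.82 + 0.2301 = 43.05 d
q = ΔH / Σ(L/K) = 1.61 / 43.05 = 0.03740 m/d (same in every zone)
Zone A: v = q/n = 0.03740/0.17 = 0.2200 m/d → t_A = 698/0.2200 = 3173 d
Zone B: v = q/n = 0.03740/0.30 = 0.1247 m/d → t_B = 194/0.1247 = 1556 d
Total t = 3173 + 1556 = 4729 d
   = 4729 / 365 = 13.0 yr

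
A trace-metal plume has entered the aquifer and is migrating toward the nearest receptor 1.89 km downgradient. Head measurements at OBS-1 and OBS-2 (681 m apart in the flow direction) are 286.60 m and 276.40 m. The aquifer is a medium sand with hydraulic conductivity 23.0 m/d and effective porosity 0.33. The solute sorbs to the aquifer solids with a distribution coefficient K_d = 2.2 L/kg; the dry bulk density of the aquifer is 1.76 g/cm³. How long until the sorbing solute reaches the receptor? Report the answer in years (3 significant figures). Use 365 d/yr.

63.2 years

Hydraulic gradient i = (286.60 − 276.40) / 681 = 10.20 / 681 = 0.01498
q = Ki = 23.0 × 0.01498 = 0.3445 m/d
Seepage velocity v = q / n = 0.3445 / 0.33 = 1.044 m/d
Retardation R = 1 + ρ_b·K_d/n = 1 + 1.76×2.2/0.33 = 12.73
Contaminant velocity v_c = v/R = 1.044/12.73 = 0.08198 m/d
L = 1.89 km = 1890 m
t = L/v_c = 1890/0.08198 = 23050 d
   = 23050/365 = 63.2 yr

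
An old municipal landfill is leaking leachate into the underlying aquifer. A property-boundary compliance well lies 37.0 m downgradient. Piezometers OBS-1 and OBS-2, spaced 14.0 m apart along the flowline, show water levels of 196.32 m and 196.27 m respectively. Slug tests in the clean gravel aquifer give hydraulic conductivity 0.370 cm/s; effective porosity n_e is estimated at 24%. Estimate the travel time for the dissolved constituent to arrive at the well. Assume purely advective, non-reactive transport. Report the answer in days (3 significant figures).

7.78 days

Hydraulic gradient i = (196.32 − 196.27) / 14.0 = 0.05 / 14.0 = 0.003571
K = 0.370 cm/s × 864 = 319.7 m/d
q = Ki = 319.7 × 0.003571 = 1.142 m/d
v_s = q/n_e = 1.142/0.24 = 4.757 m/d
t = L / v = 37.0 / 4.757 = 7.778 d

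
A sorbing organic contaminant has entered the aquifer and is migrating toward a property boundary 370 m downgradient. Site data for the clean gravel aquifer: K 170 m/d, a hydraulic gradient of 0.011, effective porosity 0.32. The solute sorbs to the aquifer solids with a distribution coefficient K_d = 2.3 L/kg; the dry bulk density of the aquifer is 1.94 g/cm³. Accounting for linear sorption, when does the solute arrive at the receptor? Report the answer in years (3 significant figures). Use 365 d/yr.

2.59 years

Darcy flux q = K·i = 170 × 0.011 = 1.870 m/d
Average linear velocity = 1.870 / 0.32 = 5.844 m/d
Retardation R = 1 + ρ_b·K_d/n = 1 + 1.94×2.3/0.32 = 14.94
Contaminant velocity v_c = v/R = 5.844/14.94 = 0.3910 m/d
t = L/v_c = 370/0.3910 = 946.2 d
   = 946.2/365 = 2.59 yr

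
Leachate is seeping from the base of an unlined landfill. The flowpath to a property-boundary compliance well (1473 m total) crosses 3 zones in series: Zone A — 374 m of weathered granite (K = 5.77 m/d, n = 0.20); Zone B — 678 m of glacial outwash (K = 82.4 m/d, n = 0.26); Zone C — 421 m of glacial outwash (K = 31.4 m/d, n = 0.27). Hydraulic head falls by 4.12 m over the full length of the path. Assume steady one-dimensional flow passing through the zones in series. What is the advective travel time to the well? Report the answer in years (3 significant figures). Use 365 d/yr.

21.0 years

Continuity: the same q passes through each zone, so ΔH = q·Σ(L_j/K_j) — the zones act as resistances in series.
Σ(L/K) = 374/5.77 + 678/82.4 + 421/31.4 = 64.82 + 8.228 + 13.41 = 86.45 d
q = ΔH / Σ(L/K) = 4.12 / 86.45 = 0.04766 m/d (same in every zone)
Zone A: v = q/n = 0.04766/0.20 = 0.2383 m/d → t_A = 374/0.2383 = 1570 d
Zone B: v = q/n = 0.04766/0.26 = 0.1833 m/d → t_B = 678/0.1833 = 3699 d
Zone C: v = q/n = 0.04766/0.27 = 0.1765 m/d → t_C = 421/0.1765 = 2385 d
Total t = 1570 + 3699 + 2385 = 7654 d
   = 7654 / 365 = 21.0 yr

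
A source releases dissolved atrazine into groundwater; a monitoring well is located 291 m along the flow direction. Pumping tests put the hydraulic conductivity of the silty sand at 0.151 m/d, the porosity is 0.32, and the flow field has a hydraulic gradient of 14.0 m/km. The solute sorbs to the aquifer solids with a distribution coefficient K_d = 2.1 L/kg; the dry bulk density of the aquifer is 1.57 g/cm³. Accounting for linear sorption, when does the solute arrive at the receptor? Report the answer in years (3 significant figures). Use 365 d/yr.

1360 years

Specific discharge q = 0.151 × 0.014 = 0.002114 m/d
v = Ki/n = 0.151·0.014/0.32 = 0.006606 m/d
Retardation R = 1 + ρ_b·K_d/n = 1 + 1.57×2.1/0.32 = 11.30
Contaminant velocity v_c = v/R = 0.006606/11.30 = 5.845e-4 m/d
t = L/v_c = 291/5.845e-4 = 497900 d
   = 497900/365 = 1360 yr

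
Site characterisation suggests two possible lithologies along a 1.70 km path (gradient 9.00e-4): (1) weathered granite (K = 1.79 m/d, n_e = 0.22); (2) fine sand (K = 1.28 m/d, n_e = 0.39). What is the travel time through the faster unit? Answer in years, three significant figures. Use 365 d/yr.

Unit 1 (weathered granite): v = 1.79×9.0e-4/0.22 = 0.007323 m/d, t = 1700/0.007323 = 232200 d
Unit 2 (fine sand): v = 1.28×9.0e-4/0.39 = 0.002954 m/d, t = 1700/0.002954 = 575500 d
Faster: 232200 d / 365 = 636 yr

636 years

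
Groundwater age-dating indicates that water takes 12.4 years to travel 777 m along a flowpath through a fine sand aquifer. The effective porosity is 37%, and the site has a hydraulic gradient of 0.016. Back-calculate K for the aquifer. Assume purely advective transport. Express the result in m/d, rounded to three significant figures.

3.97 m/d

t = 12.4 years = 4526 d
v = L / t = 777 / 4526 = 0.1717 m/d
K = v · n / i = 0.1717 × 0.37 / 0.016 = 3.97 m/d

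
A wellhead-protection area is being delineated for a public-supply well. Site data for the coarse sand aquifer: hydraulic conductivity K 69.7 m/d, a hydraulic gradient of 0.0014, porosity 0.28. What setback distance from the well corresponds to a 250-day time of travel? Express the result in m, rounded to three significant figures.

87.1 m

Darcy flux q = K·i = 69.7 × 0.0014 = 0.09758 m/d
v_s = q/n_e = 0.09758/0.28 = 0.3485 m/d
L = v × T = 0.3485 × 250 = 87.13 m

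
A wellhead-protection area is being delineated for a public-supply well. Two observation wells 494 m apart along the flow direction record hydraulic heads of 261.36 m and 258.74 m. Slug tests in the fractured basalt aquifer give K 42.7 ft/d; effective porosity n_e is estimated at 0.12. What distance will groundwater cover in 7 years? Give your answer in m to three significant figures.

Hydraulic gradient i = (261.36 − 258.74) / 494 = 2.62 / 494 = 0.005304
K = 42.7 ft/d × 0.3048 = 13.01 m/d
Specific discharge q = 13.01 × 0.005304 = 0.06903 m/d
v_s = q/n_e = 0.06903/0.12 = 0.5752 m/d
T = 7 yr × 365 = 2555 d
L = v × T = 0.5752 × 2555 = 1470 m

1470 m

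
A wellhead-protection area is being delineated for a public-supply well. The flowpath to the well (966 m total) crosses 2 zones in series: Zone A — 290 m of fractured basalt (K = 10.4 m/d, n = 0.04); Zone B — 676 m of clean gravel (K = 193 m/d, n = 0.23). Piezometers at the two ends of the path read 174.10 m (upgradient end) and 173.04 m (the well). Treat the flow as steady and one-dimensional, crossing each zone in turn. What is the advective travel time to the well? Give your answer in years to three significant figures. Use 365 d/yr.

Total head drop ΔH = 174.10 − 173.04 = 1.06 m
Steady 1-D flow in series ⇒ the Darcy flux q is identical in every zone and the zone head losses add (resistances L/K in series).
Σ(L/K) = 290/10.4 + 676/193 = 27.88 + 3.503 = 31.39 d
q = ΔH / Σ(L/K) = 1.06 / 31.39 = 0.03377 m/d (same in every zone)
Zone A: v = q/n = 0.03377/0.04 = 0.8443 m/d → t_A = 290/0.8443 = 343.5 d
Zone B: v = q/n = 0.03377/0.23 = 0.1468 m/d → t_B = 676/0.1468 = 4604 d
Total t = 343.5 + 4604 = 4947 d
   = 4947 / 365 = 13.6 yr

13.6 years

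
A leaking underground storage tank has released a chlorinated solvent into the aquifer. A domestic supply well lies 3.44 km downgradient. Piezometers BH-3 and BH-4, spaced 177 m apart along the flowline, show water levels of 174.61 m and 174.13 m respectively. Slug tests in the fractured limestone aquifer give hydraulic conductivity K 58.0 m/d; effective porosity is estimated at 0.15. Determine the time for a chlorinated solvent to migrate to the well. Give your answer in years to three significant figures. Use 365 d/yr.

8.99 years

Hydraulic gradient i = (174.61 − 174.13) / 177 = 0.48 / 177 = 0.002712
q = Ki = 58.0 × 0.002712 = 0.1573 m/d
Average linear velocity = 0.1573 / 0.15 = 1.049 m/d
L = 3.44 km = 3440 m
t = L / v = 3440 / 1.049 = 3281 d
   = 3281 / 365 = 8.99 yr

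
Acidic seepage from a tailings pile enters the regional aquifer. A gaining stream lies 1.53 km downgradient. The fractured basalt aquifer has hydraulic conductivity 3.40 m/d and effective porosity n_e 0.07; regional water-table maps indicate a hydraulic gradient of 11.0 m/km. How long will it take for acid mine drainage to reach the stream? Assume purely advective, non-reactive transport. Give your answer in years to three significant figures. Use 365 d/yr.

7.85 years

Specific discharge q = 3.40 × 0.011 = 0.03740 m/d
v_s = q/n_e = 0.03740/0.07 = 0.5343 m/d
L = 1.53 km = 1530 m
t = L / v = 1530 / 0.5343 = 2864 d
   = 2864 / 365 = 7.85 yr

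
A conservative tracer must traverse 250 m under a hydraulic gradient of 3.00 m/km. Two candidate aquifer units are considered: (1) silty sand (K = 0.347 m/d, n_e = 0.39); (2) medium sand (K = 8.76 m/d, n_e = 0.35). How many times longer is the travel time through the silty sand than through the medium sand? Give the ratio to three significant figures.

Unit 1 (silty sand): v = 0.347×0.0030/0.39 = 0.002669 m/d, t = 250/0.002669 = 93660 d
Unit 2 (medium sand): v = 8.76×0.0030/0.35 = 0.07509 m/d, t = 250/0.07509 = 3330 d
t(silty sand) / t(medium sand) = 93660/3330 = 28.1

28.1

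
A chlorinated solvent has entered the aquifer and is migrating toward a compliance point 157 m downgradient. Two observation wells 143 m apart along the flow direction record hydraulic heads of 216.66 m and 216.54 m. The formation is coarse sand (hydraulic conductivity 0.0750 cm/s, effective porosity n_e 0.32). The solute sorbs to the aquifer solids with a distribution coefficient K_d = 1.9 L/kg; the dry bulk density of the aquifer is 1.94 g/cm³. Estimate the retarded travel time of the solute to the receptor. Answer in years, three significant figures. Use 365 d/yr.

31.7 years

Hydraulic gradient i = (216.66 − 216.54) / 143 = 0.12 / 143 = 8.392e-4
K = 0.0750 cm/s × 864 = 64.80 m/d
Specific discharge q = 64.80 × 8.392e-4 = 0.05438 m/d
Seepage velocity v = q / n = 0.05438 / 0.32 = 0.1699 m/d
Retardation R = 1 + ρ_b·K_d/n = 1 + 1.94×1.9/0.32 = 12.52
Contaminant velocity v_c = v/R = 0.1699/12.52 = 0.01357 m/d
t = L/v_c = 157/0.01357 = 11570 d
   = 11570/365 = 31.7 yr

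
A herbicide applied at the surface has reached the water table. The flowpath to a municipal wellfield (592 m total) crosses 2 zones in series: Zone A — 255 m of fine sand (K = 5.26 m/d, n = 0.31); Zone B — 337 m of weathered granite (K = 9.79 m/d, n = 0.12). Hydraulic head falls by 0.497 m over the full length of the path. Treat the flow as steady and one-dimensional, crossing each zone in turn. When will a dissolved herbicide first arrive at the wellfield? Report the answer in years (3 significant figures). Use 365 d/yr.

54.6 years

Continuity: the same q passes through each zone, so ΔH = q·Σ(L_j/K_j) — the zones act as resistances in series.
Σ(L/K) = 255/5.26 + 337/9.79 = 48.48 + 34.42 = 82.90 d
q = ΔH / Σ(L/K) = 0.497 / 82.90 = 0.005995 m/d (same in every zone)
Zone A: v = q/n = 0.005995/0.31 = 0.01934 m/d → t_A = 255/0.01934 = 13190 d
Zone B: v = q/n = 0.005995/0.12 = 0.04996 m/d → t_B = 337/0.04996 = 6746 d
Total t = 13190 + 6746 = 19930 d
   = 19930 / 365 = 54.6 yr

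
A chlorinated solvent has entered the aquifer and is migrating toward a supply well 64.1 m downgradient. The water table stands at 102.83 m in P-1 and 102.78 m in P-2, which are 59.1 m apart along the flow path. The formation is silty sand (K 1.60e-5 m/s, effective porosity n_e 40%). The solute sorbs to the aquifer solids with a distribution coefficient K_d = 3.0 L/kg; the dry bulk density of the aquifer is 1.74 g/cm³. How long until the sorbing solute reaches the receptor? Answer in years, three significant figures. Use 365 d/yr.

Hydraulic gradient i = (102.83 − 102.78) / 59.1 = 0.05 / 59.1 = 8.460e-4
K = 1.60e-5 m/s × 86400 s/d = 1.382 m/d
Darcy flux q = K·i = 1.382 × 8.460e-4 = 0.001170 m/d
Average linear velocity = 0.001170 / 0.40 = 0.002924 m/d
Retardation R = 1 + ρ_b·K_d/n = 1 + 1.74×3.0/0.40 = 14.05
Contaminant velocity v_c = v/R = 0.002924/14.05 = 2.081e-4 m/d
t = L/v_c = 64.1/2.081e-4 = 308000 d
   = 308000/365 = 844 yr

844 years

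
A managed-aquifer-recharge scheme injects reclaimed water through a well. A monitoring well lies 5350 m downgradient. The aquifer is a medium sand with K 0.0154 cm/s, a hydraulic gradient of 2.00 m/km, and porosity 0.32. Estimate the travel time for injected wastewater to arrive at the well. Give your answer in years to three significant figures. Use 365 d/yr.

K = 0.0154 cm/s × 864 = 13.31 m/d
Darcy flux q = K·i = 13.31 × 0.0020 = 0.02661 m/d
v = Ki/n = 13.31·0.0020/0.32 = 0.08316 m/d
t = L / v = 5350 / 0.08316 = 64330 d
   = 64330 / 365 = 176 yr

176 years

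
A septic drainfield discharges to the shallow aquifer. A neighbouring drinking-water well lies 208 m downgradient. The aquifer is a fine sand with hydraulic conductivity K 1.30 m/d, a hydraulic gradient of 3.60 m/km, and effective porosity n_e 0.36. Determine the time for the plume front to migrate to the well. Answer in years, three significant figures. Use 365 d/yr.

43.8 years

q = Ki = 1.30 × 0.0036 = 0.004680 m/d
Average linear velocity = 0.004680 / 0.36 = 0.01300 m/d
t = L / v = 208 / 0.01300 = 16000 d
   = 16000 / 365 = 43.8 yr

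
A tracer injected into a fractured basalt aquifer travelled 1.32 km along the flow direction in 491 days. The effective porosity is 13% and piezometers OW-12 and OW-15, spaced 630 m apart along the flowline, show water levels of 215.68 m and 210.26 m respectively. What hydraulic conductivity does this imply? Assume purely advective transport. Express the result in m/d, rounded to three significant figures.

Hydraulic gradient i = (215.68 − 210.26) / 630 = 5.42 / 630 = 0.008603
L = 1.32 km = 1320 m
v = L / t = 1320 / 491 = 2.688 m/d
K = v · n / i = 2.688 × 0.13 / 0.008603 = 40.6 m/d

40.6 m/d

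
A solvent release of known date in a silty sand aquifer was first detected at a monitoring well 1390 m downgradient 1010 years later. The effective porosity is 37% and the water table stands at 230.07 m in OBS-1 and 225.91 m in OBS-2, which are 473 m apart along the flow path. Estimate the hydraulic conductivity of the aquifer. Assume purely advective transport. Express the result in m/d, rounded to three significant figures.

0.159 m/d

Hydraulic gradient i = (230.07 − 225.91) / 473 = 4.16 / 473 = 0.008795
t = 1010 years = 368700 d
v = L / t = 1390 / 368700 = 0.003771 m/d
K = v · n / i = 0.003771 × 0.37 / 0.008795 = 0.159 m/d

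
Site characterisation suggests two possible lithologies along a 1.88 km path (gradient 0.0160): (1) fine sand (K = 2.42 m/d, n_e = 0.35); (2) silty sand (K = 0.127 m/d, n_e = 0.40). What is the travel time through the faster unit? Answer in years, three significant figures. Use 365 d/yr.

46.6 years

Unit 1 (fine sand): v = 2.42×0.016/0.35 = 0.1106 m/d, t = 1880/0.1106 = 16990 d
Unit 2 (silty sand): v = 0.127×0.016/0.40 = 0.005080 m/d, t = 1880/0.005080 = 370100 d
Faster: 16990 d / 365 = 46.6 yr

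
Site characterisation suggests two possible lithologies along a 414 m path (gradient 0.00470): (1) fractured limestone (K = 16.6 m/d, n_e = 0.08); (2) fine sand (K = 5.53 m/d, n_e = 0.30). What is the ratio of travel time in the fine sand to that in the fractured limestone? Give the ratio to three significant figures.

11.3

Unit 1 (fractured limestone): v = 16.6×0.0047/0.08 = 0.9753 m/d, t = 414/0.9753 = 424.5 d
Unit 2 (fine sand): v = 5.53×0.0047/0.30 = 0.08664 m/d, t = 414/0.08664 = 4779 d
t(fine sand) / t(fractured limestone) = 4779/424.5 = 11.3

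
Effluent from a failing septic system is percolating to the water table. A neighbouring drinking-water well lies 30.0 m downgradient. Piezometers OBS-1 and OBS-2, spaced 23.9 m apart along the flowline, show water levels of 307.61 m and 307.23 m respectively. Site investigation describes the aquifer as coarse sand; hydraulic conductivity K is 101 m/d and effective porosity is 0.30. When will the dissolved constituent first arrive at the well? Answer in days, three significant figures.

Hydraulic gradient i = (307.61 − 307.23) / 23.9 = 0.38 / 23.9 = 0.01590
q = Ki = 101 × 0.01590 = 1.606 m/d
Seepage velocity v = q / n = 1.606 / 0.30 = 5.353 m/d
t = L / v = 30.0 / 5.353 = 5.604 d

5.60 days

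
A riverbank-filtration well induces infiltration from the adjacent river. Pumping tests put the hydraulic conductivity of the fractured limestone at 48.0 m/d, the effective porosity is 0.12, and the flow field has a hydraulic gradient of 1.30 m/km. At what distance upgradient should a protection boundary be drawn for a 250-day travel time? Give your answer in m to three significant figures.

q = Ki = 48.0 × 0.0013 = 0.06240 m/d
v = Ki/n = 48.0·0.0013/0.12 = 0.5200 m/d
L = v × T = 0.5200 × 250 = 130.0 m

130 m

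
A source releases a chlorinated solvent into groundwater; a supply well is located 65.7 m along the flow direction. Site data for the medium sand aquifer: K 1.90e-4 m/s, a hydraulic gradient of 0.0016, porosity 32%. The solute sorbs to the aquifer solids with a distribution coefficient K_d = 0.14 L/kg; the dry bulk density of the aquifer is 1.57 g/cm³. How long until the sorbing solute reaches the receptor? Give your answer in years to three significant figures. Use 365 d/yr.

3.70 years

K = 1.90e-4 m/s × 86400 s/d = 16.42 m/d
Specific discharge q = 16.42 × 0.0016 = 0.02627 m/d
v = Ki/n = 16.42·0.0016/0.32 = 0.08208 m/d
Retardation R = 1 + ρ_b·K_d/n = 1 + 1.57×0.14/0.32 = 1.687
Contaminant velocity v_c = v/R = 0.08208/1.687 = 0.04866 m/d
t = L/v_c = 65.7/0.04866 = 1350 d
   = 1350/365 = 3.70 yr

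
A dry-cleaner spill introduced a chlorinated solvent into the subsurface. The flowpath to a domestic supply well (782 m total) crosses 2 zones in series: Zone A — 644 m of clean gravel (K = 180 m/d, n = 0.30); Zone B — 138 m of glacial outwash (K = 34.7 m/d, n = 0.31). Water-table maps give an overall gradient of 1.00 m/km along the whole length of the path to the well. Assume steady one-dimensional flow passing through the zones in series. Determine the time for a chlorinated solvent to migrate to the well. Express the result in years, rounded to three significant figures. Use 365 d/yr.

Continuity: the same q passes through each zone, so ΔH = q·Σ(L_j/K_j) — the zones act as resistances in series.
Σ(L/K) = 644/180 + 138/34.7 = 3.578 + 3.977 = 7.555 d
K_eq = L_total / Σ(L/K) = 782 / 7.555 = 103.5 m/d
q = K_eq · i = 103.5 × 0.0010 = 0.1035 m/d (same in every zone)
Zone A: v = q/n = 0.1035/0.30 = 0.3450 m/d → t_A = 644/0.3450 = 1866 d
Zone B: v = q/n = 0.1035/0.31 = 0.3339 m/d → t_B = 138/0.3339 = 413.3 d
Total t = 1866 + 413.3 = 2280 d
   = 2280 / 365 = 6.25 yr

6.25 years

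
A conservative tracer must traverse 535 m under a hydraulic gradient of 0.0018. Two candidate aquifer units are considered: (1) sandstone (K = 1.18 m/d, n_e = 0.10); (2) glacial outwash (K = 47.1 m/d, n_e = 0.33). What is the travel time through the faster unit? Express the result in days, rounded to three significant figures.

2080 days

Unit 1 (sandstone): v = 1.18×0.0018/0.10 = 0.02124 m/d, t = 535/0.02124 = 25190 d
Unit 2 (glacial outwash): v = 47.1×0.0018/0.33 = 0.2569 m/d, t = 535/0.2569 = 2082 d
Faster unit: t = 2080 d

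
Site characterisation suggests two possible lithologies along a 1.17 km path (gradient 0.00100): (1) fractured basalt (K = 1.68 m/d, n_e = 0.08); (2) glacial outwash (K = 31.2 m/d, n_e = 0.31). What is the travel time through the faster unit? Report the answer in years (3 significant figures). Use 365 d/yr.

31.8 years

Unit 1 (fractured basalt): v = 1.68×0.0010/0.08 = 0.02100 m/d, t = 1170/0.02100 = 55710 d
Unit 2 (glacial outwash): v = 31.2×0.0010/0.31 = 0.1006 m/d, t = 1170/0.1006 = 11630 d
Faster: 11630 d / 365 = 31.8 yr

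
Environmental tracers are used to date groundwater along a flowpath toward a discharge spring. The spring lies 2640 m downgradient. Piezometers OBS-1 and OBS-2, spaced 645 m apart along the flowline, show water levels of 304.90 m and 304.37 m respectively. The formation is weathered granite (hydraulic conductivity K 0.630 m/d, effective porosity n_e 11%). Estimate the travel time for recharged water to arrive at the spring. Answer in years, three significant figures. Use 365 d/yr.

1540 years

Hydraulic gradient i = (304.90 − 304.37) / 645 = 0.53 / 645 = 8.217e-4
Darcy flux q = K·i = 0.630 × 8.217e-4 = 5.177e-4 m/d
v = Ki/n = 0.630·8.217e-4/0.11 = 0.004706 m/d
t = L / v = 2640 / 0.004706 = 561000 d
   = 561000 / 365 = 1540 yr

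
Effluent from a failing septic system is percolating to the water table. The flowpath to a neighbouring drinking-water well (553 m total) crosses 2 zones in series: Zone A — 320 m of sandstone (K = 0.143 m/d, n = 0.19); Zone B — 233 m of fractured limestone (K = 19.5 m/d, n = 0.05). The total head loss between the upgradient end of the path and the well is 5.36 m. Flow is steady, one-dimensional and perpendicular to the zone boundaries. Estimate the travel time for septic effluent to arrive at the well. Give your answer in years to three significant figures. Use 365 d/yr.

Steady 1-D flow in series ⇒ the Darcy flux q is identical in every zone and the zone head losses add (resistances L/K in series).
Σ(L/K) = 320/0.143 + 233/19.5 = 2238 + 11.95 = 2250 d
q = ΔH / Σ(L/K) = 5.36 / 2250 = 0.002383 m/d (same in every zone)
Zone A: v = q/n = 0.002383/0.19 = 0.01254 m/d → t_A = 320/0.01254 = 25520 d
Zone B: v = q/n = 0.002383/0.05 = 0.04765 m/d → t_B = 233/0.04765 = 4890 d
Total t = 25520 + 4890 = 30410 d
   = 30410 / 365 = 83.3 yr

83.3 years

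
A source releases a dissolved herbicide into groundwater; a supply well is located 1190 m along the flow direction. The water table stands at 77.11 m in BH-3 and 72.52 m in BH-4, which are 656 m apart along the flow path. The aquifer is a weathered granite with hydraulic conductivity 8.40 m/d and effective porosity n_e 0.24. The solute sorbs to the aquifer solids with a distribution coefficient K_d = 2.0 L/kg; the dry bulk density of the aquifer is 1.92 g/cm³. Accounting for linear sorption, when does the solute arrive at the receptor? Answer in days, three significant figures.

82600 days

Hydraulic gradient i = (77.11 − 72.52) / 656 = 4.59 / 656 = 0.006997
Darcy flux q = K·i = 8.40 × 0.006997 = 0.05877 m/d
v = Ki/n = 8.40·0.006997/0.24 = 0.2449 m/d
Retardation R = 1 + ρ_b·K_d/n = 1 + 1.92×2.0/0.24 = 17.00
Contaminant velocity v_c = v/R = 0.2449/17.00 = 0.01441 m/d
t = L/v_c = 1190/0.01441 = 82610 d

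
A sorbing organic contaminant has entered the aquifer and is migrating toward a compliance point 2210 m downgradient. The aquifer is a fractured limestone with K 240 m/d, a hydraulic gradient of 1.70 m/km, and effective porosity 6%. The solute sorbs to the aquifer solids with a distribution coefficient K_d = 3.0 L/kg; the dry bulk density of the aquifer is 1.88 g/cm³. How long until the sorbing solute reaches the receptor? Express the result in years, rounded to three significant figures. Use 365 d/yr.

84.6 years

q = Ki = 240 × 0.0017 = 0.4080 m/d
v_s = q/n_e = 0.4080/0.06 = 6.800 m/d
Retardation R = 1 + ρ_b·K_d/n = 1 + 1.88×3.0/0.06 = 95.00
Contaminant velocity v_c = v/R = 6.800/95.00 = 0.07158 m/d
t = L/v_c = 2210/0.07158 = 30880 d
   = 30880/365 = 84.6 yr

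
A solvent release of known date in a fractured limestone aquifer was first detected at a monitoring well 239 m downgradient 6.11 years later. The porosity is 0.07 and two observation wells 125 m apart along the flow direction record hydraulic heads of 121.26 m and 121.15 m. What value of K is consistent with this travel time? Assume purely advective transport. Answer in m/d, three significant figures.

Hydraulic gradient i = (121.26 − 121.15) / 125 = 0.11 / 125 = 8.800e-4
t = 6.11 years = 2230 d
v = L / t = 239 / 2230 = 0.1072 m/d
K = v · n / i = 0.1072 × 0.07 / 8.800e-4 = 8.52 m/d

8.52 m/d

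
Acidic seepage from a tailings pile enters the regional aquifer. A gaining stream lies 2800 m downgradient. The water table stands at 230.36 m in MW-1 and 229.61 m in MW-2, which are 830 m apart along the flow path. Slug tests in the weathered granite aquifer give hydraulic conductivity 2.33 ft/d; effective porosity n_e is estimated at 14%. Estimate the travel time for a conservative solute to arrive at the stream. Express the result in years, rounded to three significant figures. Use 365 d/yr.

Hydraulic gradient i = (230.36 − 229.61) / 830 = 0.75 / 830 = 9.036e-4
K = 2.33 ft/d × 0.3048 = 0.7102 m/d
Darcy flux q = K·i = 0.7102 × 9.036e-4 = 6.417e-4 m/d
v = Ki/n = 0.7102·9.036e-4/0.14 = 0.004584 m/d
t = L / v = 2800 / 0.004584 = 610800 d
   = 610800 / 365 = 1670 yr

1670 years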